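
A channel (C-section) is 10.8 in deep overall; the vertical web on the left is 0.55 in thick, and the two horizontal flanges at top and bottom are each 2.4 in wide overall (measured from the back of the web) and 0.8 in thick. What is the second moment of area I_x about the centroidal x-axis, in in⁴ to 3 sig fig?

Treat the section as a set of non-overlapping primitives; coordinates are from the bounding-box lower-left.
Web: 0.55 × 10.8, A = 5.94 in², y = 5.4 in, Ī = 57.737 in⁴.
Top flange (beyond web): 1.85 × 0.8, A = 1.48 in², y = 10.4 in, Ī = 0.078933 in⁴.
Bottom flange (beyond web): 1.85 × 0.8, A = 1.48 in², y = 0.4 in, Ī = 0.078933 in⁴.
By symmetry the centroid is at mid-height, ȳ = 5.4 in.
Transfer each piece to the centroidal x-axis using Ī + A·d² with d = y − 5.4:
  web: d = 0 in → contributes +57.737 in⁴
  top flange (beyond web): d = 5 in → contributes +37.079 in⁴
  bottom flange (beyond web): d = -5 in → contributes +37.079 in⁴
Total I = 131.89 in⁴.

I_x ≈ 132 in⁴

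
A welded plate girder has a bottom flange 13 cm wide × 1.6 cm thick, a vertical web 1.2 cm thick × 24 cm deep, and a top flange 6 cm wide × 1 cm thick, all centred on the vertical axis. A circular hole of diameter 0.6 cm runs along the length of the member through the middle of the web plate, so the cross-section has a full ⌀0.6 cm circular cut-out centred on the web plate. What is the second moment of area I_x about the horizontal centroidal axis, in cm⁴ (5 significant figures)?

I_x ≈ 5071.6 cm⁴

Break the section into simple shapes (no overlaps), measuring from the bottom-left corner of the bounding box.
Bottom plate: 13 × 1.6, A = 20.8 cm², y = 0.8 cm, Ī = 4.437333 cm⁴.
Web plate: 1.2 × 24, A = 28.8 cm², y = 13.6 cm, Ī = 1382.4 cm⁴.
Top plate: 6 × 1, A = 6 cm², y = 26.1 cm, Ī = 0.5 cm⁴.
Hole (subtracted): ⌀0.6, A = 0.2827433 cm², y = 13.6 cm, Ī = 0.006361725 cm⁴.
Centroid: ȳ = ΣA·y / ΣA = 10.14285 cm.
Transfer each piece to the horizontal centroidal axis using Ī + A·d² with d = y − 10.14285:
  bottom plate: d = -9.342851 cm → contributes +1820.046 cm⁴
  web plate: d = 3.457149 cm → contributes +1726.614 cm⁴
  top plate: d = 15.95715 cm → contributes +1528.284 cm⁴
  hole: d = 3.457149 cm → contributes −3.385676 cm⁴
Total I = 5071.558 cm⁴.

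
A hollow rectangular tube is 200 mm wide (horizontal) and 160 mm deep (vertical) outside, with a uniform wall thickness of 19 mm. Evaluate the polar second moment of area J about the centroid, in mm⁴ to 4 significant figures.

Treat the section as a set of non-overlapping primitives; coordinates are from the bounding-box lower-left.
Outer rectangle: 200 × 160, A = 32 000 mm², y = 80 mm, Ī = 68 266 667 mm⁴.
Inner void (subtracted): 162 × 122, A = 19 764 mm², y = 80 mm, Ī = 24 513 948 mm⁴.
By symmetry the centroid is at mid-height, ȳ = 80 mm.
All pieces are centred on the centroidal x-axis, so I = ΣĪ (holes subtracted) = 43 752 719 mm⁴.
Repeating about the centroidal y-axis gives I_y = 63 442 799 mm⁴.
Polar second moment: J = I_x + I_y = 107 195 517 mm⁴.

J ≈ 1.072 × 10⁸ mm⁴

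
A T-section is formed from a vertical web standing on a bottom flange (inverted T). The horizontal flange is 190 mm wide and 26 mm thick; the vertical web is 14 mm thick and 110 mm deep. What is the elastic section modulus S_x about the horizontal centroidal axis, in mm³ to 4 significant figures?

Break the section into simple shapes (no overlaps), measuring from the bottom-left corner of the bounding box.
Flange: 190 × 26, A = 4 940 mm², y = 13 mm, Ī = 278 287 mm⁴.
Web: 14 × 110, A = 1 540 mm², y = 81 mm, Ī = 1 552 833 mm⁴.
Centroid: ȳ = ΣA·y / ΣA = 29.1605 mm.
Transfer each piece to the horizontal centroidal axis using Ī + A·d² with d = y − 29.1605:
  flange: d = -16.1605 mm → contributes +1 568 425 mm⁴
  web: d = 51.8395 mm → contributes +5 691 328 mm⁴
Total I = 7 259 753 mm⁴.
Extreme fibre distance c = 106.84 mm; S = I/c = 67950.1 mm³.

S_x ≈ 6.795 × 10⁴ mm³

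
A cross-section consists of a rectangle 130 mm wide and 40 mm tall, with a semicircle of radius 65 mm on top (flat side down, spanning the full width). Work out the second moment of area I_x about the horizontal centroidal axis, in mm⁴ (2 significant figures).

Treat the section as a set of non-overlapping primitives; coordinates are from the bounding-box lower-left.
Rectangular body: 130 × 40, A = 5 200 mm², y = 20 mm, Ī = 693 333 mm⁴.
Semicircular cap: semicircle r = 65, A = 6 637 mm², y = 67.59 mm, Ī = 1 959 230 mm⁴.
Centroid: ȳ = ΣA·y / ΣA = 46.68 mm.
Transfer each piece to the horizontal centroidal axis using Ī + A·d² with d = y − 46.68:
  rectangular body: d = -26.68 mm → contributes +4 395 156 mm⁴
  semicircular cap: d = 20.91 mm → contributes +4 859 727 mm⁴
Total I = 9 254 882 mm⁴.

I_x ≈ 9.3 × 10⁶ mm⁴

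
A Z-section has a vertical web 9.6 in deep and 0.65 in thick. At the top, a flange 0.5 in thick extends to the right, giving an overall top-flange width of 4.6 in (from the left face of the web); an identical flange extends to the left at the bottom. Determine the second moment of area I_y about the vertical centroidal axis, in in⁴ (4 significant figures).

I_y ≈ 26.25 in⁴

Split into non-overlapping primitives; take the origin at the lower-left of the bounding box.
Web: 0.65 × 9.6, A = 6.24 in², x = 4.275 in, Ī = 0.2197 in⁴.
Top flange (beyond web): 3.95 × 0.5, A = 1.975 in², x = 6.575 in, Ī = 2.56791 in⁴.
Bottom flange (beyond web): 3.95 × 0.5, A = 1.975 in², x = 1.975 in, Ī = 2.56791 in⁴.
Centroid: x̄ = ΣA·x / ΣA = 4.275 in.
Transfer each piece to the vertical centroidal axis using Ī + A·d² with d = x − 4.275:
  web: d = 0 in → contributes +0.2197 in⁴
  top flange (beyond web): d = 2.3 in → contributes +13.0157 in⁴
  bottom flange (beyond web): d = -2.3 in → contributes +13.0157 in⁴
Total I = 26.251 in⁴.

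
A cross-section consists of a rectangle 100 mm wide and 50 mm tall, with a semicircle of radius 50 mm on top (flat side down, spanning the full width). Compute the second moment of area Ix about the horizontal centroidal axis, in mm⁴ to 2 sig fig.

Ix ≈ 6.4 × 10⁶ mm⁴

Break the section into simple shapes (no overlaps), measuring from the bottom-left corner of the bounding box.
Rectangular body: 100 × 50, A = 5 000 mm², y = 25 mm, Ī = 1 041 667 mm⁴.
Semicircular cap: semicircle r = 50, A = 3 927 mm², y = 71.22 mm, Ī = 685 981 mm⁴.
Centroid: ȳ = ΣA·y / ΣA = 45.33 mm.
Transfer each piece to the horizontal centroidal axis using Ī + A·d² with d = y − 45.33:
  rectangular body: d = -20.33 mm → contributes +3 108 721 mm⁴
  semicircular cap: d = 25.89 mm → contributes +3 317 836 mm⁴
Total I = 6 426 557 mm⁴.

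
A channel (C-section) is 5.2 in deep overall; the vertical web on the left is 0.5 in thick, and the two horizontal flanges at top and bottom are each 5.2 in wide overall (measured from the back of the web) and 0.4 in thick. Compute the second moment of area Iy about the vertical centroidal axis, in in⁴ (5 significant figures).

Iy ≈ 17.367 in⁴

Decompose the section into non-overlapping parts with the origin at the bottom-left of its bounding rectangle.
Web: 0.5 × 5.2, A = 2.6 in², x = 0.25 in, Ī = 0.05416667 in⁴.
Top flange (beyond web): 4.7 × 0.4, A = 1.88 in², x = 2.85 in, Ī = 3.460767 in⁴.
Bottom flange (beyond web): 4.7 × 0.4, A = 1.88 in², x = 2.85 in, Ī = 3.460767 in⁴.
Centroid: x̄ = ΣA·x / ΣA = 1.787107 in.
Transfer each piece to the vertical centroidal axis using Ī + A·d² with d = x − 1.787107:
  web: d = -1.537107 in → contributes +6.197181 in⁴
  top flange (beyond web): d = 1.062893 in → contributes +5.584681 in⁴
  bottom flange (beyond web): d = 1.062893 in → contributes +5.584681 in⁴
Total I = 17.36654 in⁴.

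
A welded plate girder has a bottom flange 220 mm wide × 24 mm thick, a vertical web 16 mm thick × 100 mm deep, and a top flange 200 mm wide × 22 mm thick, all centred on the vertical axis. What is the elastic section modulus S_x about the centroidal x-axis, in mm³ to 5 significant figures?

Break the section into simple shapes (no overlaps), measuring from the bottom-left corner of the bounding box.
Bottom plate: 220 × 24, A = 5 280 mm², y = 12 mm, Ī = 253 440 mm⁴.
Web plate: 16 × 100, A = 1 600 mm², y = 74 mm, Ī = 1 333 333 mm⁴.
Top plate: 200 × 22, A = 4 400 mm², y = 135 mm, Ī = 177466.7 mm⁴.
Centroid: ȳ = ΣA·y / ΣA = 68.77305 mm.
Transfer each piece to the centroidal x-axis using Ī + A·d² with d = y − 68.77305:
  bottom plate: d = -56.77305 mm → contributes +17 271 826 mm⁴
  web plate: d = 5.22695 mm → contributes +1 377 047 mm⁴
  top plate: d = 66.22695 mm → contributes +19 475 906 mm⁴
Total I = 38 124 779 mm⁴.
Extreme fibre distance c = 77.22695 mm; S = I/c = 493671.9 mm³.

S_x ≈ 4.9367 × 10⁵ mm³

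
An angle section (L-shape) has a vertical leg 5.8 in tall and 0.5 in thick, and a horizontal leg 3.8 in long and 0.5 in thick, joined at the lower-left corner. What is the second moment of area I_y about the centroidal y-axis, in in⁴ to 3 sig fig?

Break the section into simple shapes (no overlaps), measuring from the bottom-left corner of the bounding box.
Vertical leg: 0.5 × 5.8, A = 2.9 in², x = 0.25 in, Ī = 0.060417 in⁴.
Horizontal leg (remainder): 3.3 × 0.5, A = 1.65 in², x = 2.15 in, Ī = 1.4974 in⁴.
Centroid: x̄ = ΣA·x / ΣA = 0.93901 in.
Transfer each piece to the centroidal y-axis using Ī + A·d² with d = x − 0.93901:
  vertical leg: d = -0.68901 in → contributes +1.4372 in⁴
  horizontal leg (remainder): d = 1.211 in → contributes +3.9171 in⁴
Total I = 5.3542 in⁴.

I_y ≈ 5.35 in⁴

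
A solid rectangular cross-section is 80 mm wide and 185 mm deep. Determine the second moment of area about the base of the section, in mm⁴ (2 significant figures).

I_base ≈ 1.7 × 10⁸ mm⁴

The section: 80 × 185, A = 14 800 mm², y = 92.5 mm, Ī = 42 210 833 mm⁴.
Transfer it to the bottom edge using Ī + A·d² with d = y − 0:
  the section: d = 92.5 mm → contributes +168 843 333 mm⁴
Total I = 168 843 333 mm⁴.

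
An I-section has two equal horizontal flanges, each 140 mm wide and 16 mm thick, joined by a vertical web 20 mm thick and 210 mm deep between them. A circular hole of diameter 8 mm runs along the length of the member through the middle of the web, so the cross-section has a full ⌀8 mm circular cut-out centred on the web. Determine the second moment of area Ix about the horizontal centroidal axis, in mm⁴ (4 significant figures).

Treat the section as a set of non-overlapping primitives; coordinates are from the bounding-box lower-left.
Bottom flange: 140 × 16, A = 2 240 mm², y = 8 mm, Ī = 47786.7 mm⁴.
Web: 20 × 210, A = 4 200 mm², y = 121 mm, Ī = 15 435 000 mm⁴.
Top flange: 140 × 16, A = 2 240 mm², y = 234 mm, Ī = 47786.7 mm⁴.
Hole (subtracted): ⌀8, A = 50.2655 mm², y = 121 mm, Ī = 201.062 mm⁴.
By symmetry the centroid is at mid-height, ȳ = 121 mm.
Transfer each piece to the horizontal centroidal axis using Ī + A·d² with d = y − 121:
  bottom flange: d = -113 mm → contributes +28 650 347 mm⁴
  web: d = 0 mm → contributes +15 435 000 mm⁴
  top flange: d = 113 mm → contributes +28 650 347 mm⁴
  hole: d = 0 mm → contributes −201.062 mm⁴
Total I = 72 735 492 mm⁴.

Ix ≈ 7.274 × 10⁷ mm⁴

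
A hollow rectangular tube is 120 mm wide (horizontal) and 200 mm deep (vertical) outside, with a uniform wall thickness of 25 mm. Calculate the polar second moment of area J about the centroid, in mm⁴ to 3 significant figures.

J ≈ 8.48 × 10⁷ mm⁴

Treat the section as a set of non-overlapping primitives; coordinates are from the bounding-box lower-left.
Outer rectangle: 120 × 200, A = 24 000 mm², y = 100 mm, Ī = 80 000 000 mm⁴.
Inner void (subtracted): 70 × 150, A = 10 500 mm², y = 100 mm, Ī = 19 687 500 mm⁴.
By symmetry the centroid is at mid-height, ȳ = 100 mm.
All pieces are centred on the centroidal x-axis, so I = ΣĪ (holes subtracted) = 60 312 500 mm⁴.
Repeating about the centroidal y-axis gives I_y = 24 512 500 mm⁴.
Polar second moment: J = I_x + I_y = 84 825 000 mm⁴.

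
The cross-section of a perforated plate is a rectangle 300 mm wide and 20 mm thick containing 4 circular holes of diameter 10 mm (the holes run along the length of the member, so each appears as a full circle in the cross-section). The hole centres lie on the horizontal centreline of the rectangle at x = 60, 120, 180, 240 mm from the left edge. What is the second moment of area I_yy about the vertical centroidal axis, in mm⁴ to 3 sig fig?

Split into non-overlapping primitives; take the origin at the lower-left of the bounding box.
Plate: 300 × 20, A = 6 000 mm², x = 150 mm, Ī = 45 000 000 mm⁴.
Hole 1 (subtracted): ⌀10, A = 78.54 mm², x = 60 mm, Ī = 490.87 mm⁴.
Hole 2 (subtracted): ⌀10, A = 78.54 mm², x = 120 mm, Ī = 490.87 mm⁴.
Hole 3 (subtracted): ⌀10, A = 78.54 mm², x = 180 mm, Ī = 490.87 mm⁴.
Hole 4 (subtracted): ⌀10, A = 78.54 mm², x = 240 mm, Ī = 490.87 mm⁴.
By symmetry the centroid is at mid-width, x̄ = 150 mm.
Transfer each piece to the vertical centroidal axis using Ī + A·d² with d = x − 150:
  plate: d = 0 mm → contributes +45 000 000 mm⁴
  hole 1: d = -90 mm → contributes −636 663 mm⁴
  hole 2: d = -30 mm → contributes −71 177 mm⁴
  hole 3: d = 30 mm → contributes −71 177 mm⁴
  hole 4: d = 90 mm → contributes −636 663 mm⁴
Total I = 43 584 320 mm⁴.

I_yy ≈ 4.36 × 10⁷ mm⁴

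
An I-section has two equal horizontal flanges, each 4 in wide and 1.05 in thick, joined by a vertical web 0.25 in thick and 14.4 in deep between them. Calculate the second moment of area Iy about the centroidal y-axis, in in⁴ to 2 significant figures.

Decompose the section into non-overlapping parts with the origin at the bottom-left of its bounding rectangle.
Bottom flange: 4 × 1.05, A = 4.2 in², x = 2 in, Ī = 5.6 in⁴.
Web: 0.25 × 14.4, A = 3.6 in², x = 2 in, Ī = 0.01875 in⁴.
Top flange: 4 × 1.05, A = 4.2 in², x = 2 in, Ī = 5.6 in⁴.
By symmetry the centroid is at mid-width, x̄ = 2 in.
All pieces are centred on the centroidal y-axis, so I = ΣĪ = 11.22 in⁴.

Iy ≈ 11 in⁴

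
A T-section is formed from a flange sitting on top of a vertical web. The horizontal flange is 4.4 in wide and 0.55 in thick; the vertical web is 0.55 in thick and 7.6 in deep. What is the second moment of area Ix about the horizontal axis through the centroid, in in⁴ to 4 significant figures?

Treat the section as a set of non-overlapping primitives; coordinates are from the bounding-box lower-left.
Flange: 4.4 × 0.55, A = 2.42 in², y = 7.875 in, Ī = 0.0610042 in⁴.
Web: 0.55 × 7.6, A = 4.18 in², y = 3.8 in, Ī = 20.1197 in⁴.
Centroid: ȳ = ΣA·y / ΣA = 5.29417 in.
Transfer each piece to the horizontal axis through the centroid using Ī + A·d² with d = y − 5.29417:
  flange: d = 2.58083 in → contributes +16.1799 in⁴
  web: d = -1.49417 in → contributes +29.4517 in⁴
Total I = 45.6316 in⁴.

Ix ≈ 45.63 in⁴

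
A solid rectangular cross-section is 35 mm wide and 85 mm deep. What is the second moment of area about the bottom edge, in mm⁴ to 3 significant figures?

The section: 35 × 85, A = 2 975 mm², y = 42.5 mm, Ī = 1 791 198 mm⁴.
Transfer it to the base of the section using Ī + A·d² with d = y − 0:
  the section: d = 42.5 mm → contributes +7 164 792 mm⁴
Total I = 7 164 792 mm⁴.

I_base ≈ 7.16 × 10⁶ mm⁴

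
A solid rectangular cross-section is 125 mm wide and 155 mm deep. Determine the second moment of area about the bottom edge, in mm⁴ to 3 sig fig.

The section: 125 × 155, A = 19 375 mm², y = 77.5 mm, Ī = 38 790 365 mm⁴.
Transfer it to the bottom edge using Ī + A·d² with d = y − 0:
  the section: d = 77.5 mm → contributes +155 161 458 mm⁴
Total I = 155 161 458 mm⁴.

I_base ≈ 1.55 × 10⁸ mm⁴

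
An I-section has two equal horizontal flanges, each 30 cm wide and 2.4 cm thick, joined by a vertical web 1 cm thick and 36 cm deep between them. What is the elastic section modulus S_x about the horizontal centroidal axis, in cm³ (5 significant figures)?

S_x ≈ 2796.1 cm³

Split into non-overlapping primitives; take the origin at the lower-left of the bounding box.
Bottom flange: 30 × 2.4, A = 72 cm², y = 1.2 cm, Ī = 34.56 cm⁴.
Web: 1 × 36, A = 36 cm², y = 20.4 cm, Ī = 3 888 cm⁴.
Top flange: 30 × 2.4, A = 72 cm², y = 39.6 cm, Ī = 34.56 cm⁴.
By symmetry the centroid is at mid-height, ȳ = 20.4 cm.
Transfer each piece to the horizontal centroidal axis using Ī + A·d² with d = y − 20.4:
  bottom flange: d = -19.2 cm → contributes +26576.64 cm⁴
  web: d = 0 cm → contributes +3 888 cm⁴
  top flange: d = 19.2 cm → contributes +26576.64 cm⁴
Total I = 57041.28 cm⁴.
Extreme fibre distance c = 20.4 cm; S = I/c = 2796.141 cm³.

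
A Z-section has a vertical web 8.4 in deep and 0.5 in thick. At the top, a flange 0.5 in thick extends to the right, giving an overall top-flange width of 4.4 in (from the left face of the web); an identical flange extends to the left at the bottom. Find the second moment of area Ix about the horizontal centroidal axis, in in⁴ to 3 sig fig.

Break the section into simple shapes (no overlaps), measuring from the bottom-left corner of the bounding box.
Web: 0.5 × 8.4, A = 4.2 in², y = 4.2 in, Ī = 24.696 in⁴.
Top flange (beyond web): 3.9 × 0.5, A = 1.95 in², y = 8.15 in, Ī = 0.040625 in⁴.
Bottom flange (beyond web): 3.9 × 0.5, A = 1.95 in², y = 0.25 in, Ī = 0.040625 in⁴.
Centroid: ȳ = ΣA·y / ΣA = 4.2 in.
Transfer each piece to the horizontal centroidal axis using Ī + A·d² with d = y − 4.2:
  web: d = 0 in → contributes +24.696 in⁴
  top flange (beyond web): d = 3.95 in → contributes +30.466 in⁴
  bottom flange (beyond web): d = -3.95 in → contributes +30.466 in⁴
Total I = 85.627 in⁴.

Ix ≈ 85.6 in⁴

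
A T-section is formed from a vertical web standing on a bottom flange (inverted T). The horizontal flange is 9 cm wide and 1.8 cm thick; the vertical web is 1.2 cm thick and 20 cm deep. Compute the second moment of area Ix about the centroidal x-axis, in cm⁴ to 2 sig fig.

Ix ≈ 2000 cm⁴

Decompose the section into non-overlapping parts with the origin at the bottom-left of its bounding rectangle.
Flange: 9 × 1.8, A = 16.2 cm², y = 0.9 cm, Ī = 4.374 cm⁴.
Web: 1.2 × 20, A = 24 cm², y = 11.8 cm, Ī = 800 cm⁴.
Centroid: ȳ = ΣA·y / ΣA = 7.407 cm.
Transfer each piece to the centroidal x-axis using Ī + A·d² with d = y − 7.407:
  flange: d = -6.507 cm → contributes +690.4 cm⁴
  web: d = 4.393 cm → contributes +1 263 cm⁴
Total I = 1 953 cm⁴.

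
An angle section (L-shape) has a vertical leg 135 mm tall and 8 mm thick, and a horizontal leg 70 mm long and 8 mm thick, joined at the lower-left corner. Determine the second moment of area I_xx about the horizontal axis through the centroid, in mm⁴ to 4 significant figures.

I_xx ≈ 3.013 × 10⁶ mm⁴

Treat the section as a set of non-overlapping primitives; coordinates are from the bounding-box lower-left.
Vertical leg: 8 × 135, A = 1 080 mm², y = 67.5 mm, Ī = 1 640 250 mm⁴.
Horizontal leg (remainder): 62 × 8, A = 496 mm², y = 4 mm, Ī = 2645.33 mm⁴.
Centroid: ȳ = ΣA·y / ΣA = 47.5152 mm.
Transfer each piece to the horizontal axis through the centroid using Ī + A·d² with d = y − 47.5152:
  vertical leg: d = 19.9848 mm → contributes +2 071 592 mm⁴
  horizontal leg (remainder): d = -43.5152 mm → contributes +941 859 mm⁴
Total I = 3 013 451 mm⁴.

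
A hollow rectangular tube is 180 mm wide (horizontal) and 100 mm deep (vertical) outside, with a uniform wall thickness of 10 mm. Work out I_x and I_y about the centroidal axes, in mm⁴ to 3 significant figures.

Decompose the section into non-overlapping parts with the origin at the bottom-left of its bounding rectangle.
Outer rectangle: 180 × 100, A = 18 000 mm², y = 50 mm, Ī = 15 000 000 mm⁴.
Inner void (subtracted): 160 × 80, A = 12 800 mm², y = 50 mm, Ī = 6 826 667 mm⁴.
By symmetry the centroid is at mid-height, ȳ = 50 mm.
All pieces are centred on the centroidal x-axis, so I = ΣĪ (holes subtracted) = 8 173 333 mm⁴.
Repeating about the centroidal y-axis gives I_y = 21 293 333 mm⁴.

I_x ≈ 8.17 × 10⁶ mm⁴, I_y ≈ 2.13 × 10⁷ mm⁴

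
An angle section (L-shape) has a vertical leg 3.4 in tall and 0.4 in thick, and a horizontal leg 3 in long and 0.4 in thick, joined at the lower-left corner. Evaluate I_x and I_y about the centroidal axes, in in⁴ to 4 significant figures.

I_x ≈ 2.650 in⁴, I_y ≈ 1.930 in⁴

Break the section into simple shapes (no overlaps), measuring from the bottom-left corner of the bounding box.
Vertical leg: 0.4 × 3.4, A = 1.36 in², y = 1.7 in, Ī = 1.31013 in⁴.
Horizontal leg (remainder): 2.6 × 0.4, A = 1.04 in², y = 0.2 in, Ī = 0.0138667 in⁴.
Centroid: ȳ = ΣA·y / ΣA = 1.05 in.
Transfer each piece to the centroidal x-axis using Ī + A·d² with d = y − 1.05:
  vertical leg: d = 0.65 in → contributes +1.88473 in⁴
  horizontal leg (remainder): d = -0.85 in → contributes +0.765267 in⁴
Total I = 2.65 in⁴.
For the y-axis: x̄ = 0.85 in.
Repeating about the centroidal y-axis gives I_y = 1.93 in⁴.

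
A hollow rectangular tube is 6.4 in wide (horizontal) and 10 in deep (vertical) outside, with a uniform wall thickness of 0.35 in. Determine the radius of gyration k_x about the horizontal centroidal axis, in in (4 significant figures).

Split into non-overlapping primitives; take the origin at the lower-left of the bounding box.
Outer rectangle: 6.4 × 10, A = 64 in², y = 5 in, Ī = 533.333 in⁴.
Inner void (subtracted): 5.7 × 9.3, A = 53.01 in², y = 5 in, Ī = 382.07 in⁴.
By symmetry the centroid is at mid-height, ȳ = 5 in.
All pieces are centred on the horizontal centroidal axis, so I = ΣĪ (holes subtracted) = 151.264 in⁴.
Radius of gyration: k = √(I/A) = √(151.264 / 10.99) = 3.70995 in.

k_x ≈ 3.710 in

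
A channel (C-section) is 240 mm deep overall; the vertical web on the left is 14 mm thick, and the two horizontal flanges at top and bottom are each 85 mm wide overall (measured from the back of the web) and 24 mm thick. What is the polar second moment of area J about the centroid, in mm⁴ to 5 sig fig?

Break the section into simple shapes (no overlaps), measuring from the bottom-left corner of the bounding box.
Web: 14 × 240, A = 3 360 mm², y = 120 mm, Ī = 16 128 000 mm⁴.
Top flange (beyond web): 71 × 24, A = 1 704 mm², y = 228 mm, Ī = 81 792 mm⁴.
Bottom flange (beyond web): 71 × 24, A = 1 704 mm², y = 12 mm, Ī = 81 792 mm⁴.
By symmetry the centroid is at mid-height, ȳ = 120 mm.
Transfer each piece to the centroidal x-axis using Ī + A·d² with d = y − 120:
  web: d = 0 mm → contributes +16 128 000 mm⁴
  top flange (beyond web): d = 108 mm → contributes +19 957 248 mm⁴
  bottom flange (beyond web): d = -108 mm → contributes +19 957 248 mm⁴
Total I = 56 042 496 mm⁴.
For the y-axis: x̄ = 28.40071 mm.
Repeating about the centroidal y-axis gives I_y = 4 542 545 mm⁴.
Polar second moment: J = I_x + I_y = 60 585 041 mm⁴.

J ≈ 6.0585 × 10⁷ mm⁴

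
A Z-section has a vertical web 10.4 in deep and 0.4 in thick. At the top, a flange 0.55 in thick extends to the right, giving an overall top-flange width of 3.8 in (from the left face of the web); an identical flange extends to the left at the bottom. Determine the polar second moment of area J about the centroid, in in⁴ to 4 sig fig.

Break the section into simple shapes (no overlaps), measuring from the bottom-left corner of the bounding box.
Web: 0.4 × 10.4, A = 4.16 in², y = 5.2 in, Ī = 37.4955 in⁴.
Top flange (beyond web): 3.4 × 0.55, A = 1.87 in², y = 10.125 in, Ī = 0.0471396 in⁴.
Bottom flange (beyond web): 3.4 × 0.55, A = 1.87 in², y = 0.275 in, Ī = 0.0471396 in⁴.
Centroid: ȳ = ΣA·y / ΣA = 5.2 in.
Transfer each piece to the centroidal x-axis using Ī + A·d² with d = y − 5.2:
  web: d = 0 in → contributes +37.4955 in⁴
  top flange (beyond web): d = 4.925 in → contributes +45.4052 in⁴
  bottom flange (beyond web): d = -4.925 in → contributes +45.4052 in⁴
Total I = 128.306 in⁴.
For the y-axis: x̄ = 3.6 in.
Repeating about the centroidal y-axis gives I_y = 17.1597 in⁴.
Polar second moment: J = I_x + I_y = 145.466 in⁴.

J ≈ 145.5 in⁴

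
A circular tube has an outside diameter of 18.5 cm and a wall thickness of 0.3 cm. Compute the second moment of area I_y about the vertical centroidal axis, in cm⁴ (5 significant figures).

I_y ≈ 710.42 cm⁴

Break the section into simple shapes (no overlaps), measuring from the bottom-left corner of the bounding box.
Outer circle: ⌀18.5, A = 268.8025 cm², x = 9.25 cm, Ī = 5749.854 cm⁴.
Bore (subtracted): ⌀17.9, A = 251.6494 cm², x = 9.25 cm, Ī = 5039.437 cm⁴.
By symmetry the centroid is at mid-width, x̄ = 9.25 cm.
All pieces are centred on the vertical centroidal axis, so I = ΣĪ (holes subtracted) = 710.4169 cm⁴.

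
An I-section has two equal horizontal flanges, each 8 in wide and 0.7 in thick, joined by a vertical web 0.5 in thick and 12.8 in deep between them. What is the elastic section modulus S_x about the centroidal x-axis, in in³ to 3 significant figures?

Treat the section as a set of non-overlapping primitives; coordinates are from the bounding-box lower-left.
Bottom flange: 8 × 0.7, A = 5.6 in², y = 0.35 in, Ī = 0.22867 in⁴.
Web: 0.5 × 12.8, A = 6.4 in², y = 7.1 in, Ī = 87.381 in⁴.
Top flange: 8 × 0.7, A = 5.6 in², y = 13.85 in, Ī = 0.22867 in⁴.
By symmetry the centroid is at mid-height, ȳ = 7.1 in.
Transfer each piece to the centroidal x-axis using Ī + A·d² with d = y − 7.1:
  bottom flange: d = -6.75 in → contributes +255.38 in⁴
  web: d = 0 in → contributes +87.381 in⁴
  top flange: d = 6.75 in → contributes +255.38 in⁴
Total I = 598.14 in⁴.
Extreme fibre distance c = 7.1 in; S = I/c = 84.245 in³.

S_x ≈ 84.2 in³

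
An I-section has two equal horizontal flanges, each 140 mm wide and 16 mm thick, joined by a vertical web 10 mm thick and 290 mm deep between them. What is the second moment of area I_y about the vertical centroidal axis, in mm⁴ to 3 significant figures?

I_y ≈ 7.34 × 10⁶ mm⁴

Decompose the section into non-overlapping parts with the origin at the bottom-left of its bounding rectangle.
Bottom flange: 140 × 16, A = 2 240 mm², x = 70 mm, Ī = 3 658 667 mm⁴.
Web: 10 × 290, A = 2 900 mm², x = 70 mm, Ī = 24 167 mm⁴.
Top flange: 140 × 16, A = 2 240 mm², x = 70 mm, Ī = 3 658 667 mm⁴.
By symmetry the centroid is at mid-width, x̄ = 70 mm.
All pieces are centred on the vertical centroidal axis, so I = ΣĪ = 7 341 500 mm⁴.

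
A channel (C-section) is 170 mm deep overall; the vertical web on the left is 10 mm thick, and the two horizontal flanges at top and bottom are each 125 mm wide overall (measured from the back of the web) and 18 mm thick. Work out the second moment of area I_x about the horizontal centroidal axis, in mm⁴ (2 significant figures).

I_x ≈ 2.8 × 10⁷ mm⁴

Treat the section as a set of non-overlapping primitives; coordinates are from the bounding-box lower-left.
Web: 10 × 170, A = 1 700 mm², y = 85 mm, Ī = 4 094 167 mm⁴.
Top flange (beyond web): 115 × 18, A = 2 070 mm², y = 161 mm, Ī = 55 890 mm⁴.
Bottom flange (beyond web): 115 × 18, A = 2 070 mm², y = 9 mm, Ī = 55 890 mm⁴.
By symmetry the centroid is at mid-height, ȳ = 85 mm.
Transfer each piece to the horizontal centroidal axis using Ī + A·d² with d = y − 85:
  web: d = 0 mm → contributes +4 094 167 mm⁴
  top flange (beyond web): d = 76 mm → contributes +12 012 210 mm⁴
  bottom flange (beyond web): d = -76 mm → contributes +12 012 210 mm⁴
Total I = 28 118 587 mm⁴.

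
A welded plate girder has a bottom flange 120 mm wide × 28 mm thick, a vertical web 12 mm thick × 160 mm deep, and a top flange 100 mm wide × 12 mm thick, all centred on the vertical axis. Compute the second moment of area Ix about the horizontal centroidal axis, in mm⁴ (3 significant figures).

Treat the section as a set of non-overlapping primitives; coordinates are from the bounding-box lower-left.
Bottom plate: 120 × 28, A = 3 360 mm², y = 14 mm, Ī = 219 520 mm⁴.
Web plate: 12 × 160, A = 1 920 mm², y = 108 mm, Ī = 4 096 000 mm⁴.
Top plate: 100 × 12, A = 1 200 mm², y = 194 mm, Ī = 14 400 mm⁴.
Centroid: ȳ = ΣA·y / ΣA = 75.185 mm.
Transfer each piece to the horizontal centroidal axis using Ī + A·d² with d = y − 75.185:
  bottom plate: d = -61.185 mm → contributes +12 798 106 mm⁴
  web plate: d = 32.815 mm → contributes +6 163 479 mm⁴
  top plate: d = 118.81 mm → contributes +16 954 752 mm⁴
Total I = 35 916 338 mm⁴.

Ix ≈ 3.59 × 10⁷ mm⁴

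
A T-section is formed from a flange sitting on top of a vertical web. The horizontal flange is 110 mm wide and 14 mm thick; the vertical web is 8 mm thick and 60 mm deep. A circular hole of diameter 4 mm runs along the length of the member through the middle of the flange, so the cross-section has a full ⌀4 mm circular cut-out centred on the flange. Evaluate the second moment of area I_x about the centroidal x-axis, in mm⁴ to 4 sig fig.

I_x ≈ 6.691 × 10⁵ mm⁴

Split into non-overlapping primitives; take the origin at the lower-left of the bounding box.
Flange: 110 × 14, A = 1 540 mm², y = 67 mm, Ī = 25153.3 mm⁴.
Web: 8 × 60, A = 480 mm², y = 30 mm, Ī = 144 000 mm⁴.
Hole (subtracted): ⌀4, A = 12.5664 mm², y = 67 mm, Ī = 12.5664 mm⁴.
Centroid: ȳ = ΣA·y / ΣA = 58.1529 mm.
Transfer each piece to the centroidal x-axis using Ī + A·d² with d = y − 58.1529:
  flange: d = 8.84712 mm → contributes +145 691 mm⁴
  web: d = -28.1529 mm → contributes +524 441 mm⁴
  hole: d = 8.84712 mm → contributes −996.155 mm⁴
Total I = 669 136 mm⁴.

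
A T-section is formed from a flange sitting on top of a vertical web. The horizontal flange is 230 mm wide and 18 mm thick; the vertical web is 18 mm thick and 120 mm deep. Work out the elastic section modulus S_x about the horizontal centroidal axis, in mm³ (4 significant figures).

S_x ≈ 8.982 × 10⁴ mm³

Break the section into simple shapes (no overlaps), measuring from the bottom-left corner of the bounding box.
Flange: 230 × 18, A = 4 140 mm², y = 129 mm, Ī = 111 780 mm⁴.
Web: 18 × 120, A = 2 160 mm², y = 60 mm, Ī = 2 592 000 mm⁴.
Centroid: ȳ = ΣA·y / ΣA = 105.343 mm.
Transfer each piece to the horizontal centroidal axis using Ī + A·d² with d = y − 105.343:
  flange: d = 23.6571 mm → contributes +2 428 774 mm⁴
  web: d = -45.3429 mm → contributes +7 032 905 mm⁴
Total I = 9 461 679 mm⁴.
Extreme fibre distance c = 105.343 mm; S = I/c = 89817.9 mm³.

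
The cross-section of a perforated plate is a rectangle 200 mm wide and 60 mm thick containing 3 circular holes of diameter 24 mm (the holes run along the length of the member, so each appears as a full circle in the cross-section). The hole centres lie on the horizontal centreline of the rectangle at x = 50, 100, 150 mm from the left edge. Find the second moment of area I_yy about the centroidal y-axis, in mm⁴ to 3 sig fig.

Split into non-overlapping primitives; take the origin at the lower-left of the bounding box.
Plate: 200 × 60, A = 12 000 mm², x = 100 mm, Ī = 40 000 000 mm⁴.
Hole 1 (subtracted): ⌀24, A = 452.39 mm², x = 50 mm, Ī = 16 286 mm⁴.
Hole 2 (subtracted): ⌀24, A = 452.39 mm², x = 100 mm, Ī = 16 286 mm⁴.
Hole 3 (subtracted): ⌀24, A = 452.39 mm², x = 150 mm, Ī = 16 286 mm⁴.
By symmetry the centroid is at mid-width, x̄ = 100 mm.
Transfer each piece to the centroidal y-axis using Ī + A·d² with d = x − 100:
  plate: d = 0 mm → contributes +40 000 000 mm⁴
  hole 1: d = -50 mm → contributes −1 147 259 mm⁴
  hole 2: d = 0 mm → contributes −16 286 mm⁴
  hole 3: d = 50 mm → contributes −1 147 259 mm⁴
Total I = 37 689 195 mm⁴.

I_yy ≈ 3.77 × 10⁷ mm⁴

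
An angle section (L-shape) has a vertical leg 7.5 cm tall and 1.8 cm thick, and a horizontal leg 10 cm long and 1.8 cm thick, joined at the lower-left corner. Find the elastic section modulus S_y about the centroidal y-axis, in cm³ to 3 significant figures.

Split into non-overlapping primitives; take the origin at the lower-left of the bounding box.
Vertical leg: 1.8 × 7.5, A = 13.5 cm², x = 0.9 cm, Ī = 3.645 cm⁴.
Horizontal leg (remainder): 8.2 × 1.8, A = 14.76 cm², x = 5.9 cm, Ī = 82.705 cm⁴.
Centroid: x̄ = ΣA·x / ΣA = 3.5115 cm.
Transfer each piece to the centroidal y-axis using Ī + A·d² with d = x − 3.5115:
  vertical leg: d = -2.6115 cm → contributes +95.712 cm⁴
  horizontal leg (remainder): d = 2.3885 cm → contributes +166.91 cm⁴
Total I = 262.62 cm⁴.
Extreme fibre distance c = 6.4885 cm; S = I/c = 40.475 cm³.

S_y ≈ 40.5 cm³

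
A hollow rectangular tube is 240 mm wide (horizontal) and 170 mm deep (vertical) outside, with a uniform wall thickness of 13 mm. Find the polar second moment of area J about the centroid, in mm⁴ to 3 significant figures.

Treat the section as a set of non-overlapping primitives; coordinates are from the bounding-box lower-left.
Outer rectangle: 240 × 170, A = 40 800 mm², y = 85 mm, Ī = 98 260 000 mm⁴.
Inner void (subtracted): 214 × 144, A = 30 816 mm², y = 85 mm, Ī = 53 250 048 mm⁴.
By symmetry the centroid is at mid-height, ȳ = 85 mm.
All pieces are centred on the centroidal x-axis, so I = ΣĪ (holes subtracted) = 45 009 952 mm⁴.
Repeating about the centroidal y-axis gives I_y = 78 235 872 mm⁴.
Polar second moment: J = I_x + I_y = 123 245 824 mm⁴.

J ≈ 1.23 × 10⁸ mm⁴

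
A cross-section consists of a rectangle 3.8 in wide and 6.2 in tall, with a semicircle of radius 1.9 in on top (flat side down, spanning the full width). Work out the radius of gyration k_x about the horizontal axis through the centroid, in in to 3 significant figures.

Treat the section as a set of non-overlapping primitives; coordinates are from the bounding-box lower-left.
Rectangular body: 3.8 × 6.2, A = 23.56 in², y = 3.1 in, Ī = 75.471 in⁴.
Semicircular cap: semicircle r = 1.9, A = 5.6706 in², y = 7.0064 in, Ī = 1.4304 in⁴.
Centroid: ȳ = ΣA·y / ΣA = 3.8578 in.
Transfer each piece to the horizontal axis through the centroid using Ī + A·d² with d = y − 3.8578:
  rectangular body: d = -0.75782 in → contributes +89.001 in⁴
  semicircular cap: d = 3.1486 in → contributes +57.645 in⁴
Total I = 146.65 in⁴.
Radius of gyration: k = √(I/A) = √(146.65 / 29.231) = 2.2398 in.

k_x ≈ 2.24 in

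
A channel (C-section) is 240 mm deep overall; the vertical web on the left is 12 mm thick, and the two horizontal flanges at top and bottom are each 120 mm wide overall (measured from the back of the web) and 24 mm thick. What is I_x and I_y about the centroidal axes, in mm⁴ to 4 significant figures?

I_x ≈ 7.454 × 10⁷ mm⁴, I_y ≈ 1.174 × 10⁷ mm⁴

Decompose the section into non-overlapping parts with the origin at the bottom-left of its bounding rectangle.
Web: 12 × 240, A = 2 880 mm², y = 120 mm, Ī = 13 824 000 mm⁴.
Top flange (beyond web): 108 × 24, A = 2 592 mm², y = 228 mm, Ī = 124 416 mm⁴.
Bottom flange (beyond web): 108 × 24, A = 2 592 mm², y = 12 mm, Ī = 124 416 mm⁴.
By symmetry the centroid is at mid-height, ȳ = 120 mm.
Transfer each piece to the centroidal x-axis using Ī + A·d² with d = y − 120:
  web: d = 0 mm → contributes +13 824 000 mm⁴
  top flange (beyond web): d = 108 mm → contributes +30 357 504 mm⁴
  bottom flange (beyond web): d = -108 mm → contributes +30 357 504 mm⁴
Total I = 74 539 008 mm⁴.
For the y-axis: x̄ = 44.5714 mm.
Repeating about the centroidal y-axis gives I_y = 11 738 551 mm⁴.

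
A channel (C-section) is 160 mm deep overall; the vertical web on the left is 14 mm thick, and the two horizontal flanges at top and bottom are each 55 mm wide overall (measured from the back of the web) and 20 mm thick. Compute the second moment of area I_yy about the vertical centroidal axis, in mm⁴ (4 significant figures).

Break the section into simple shapes (no overlaps), measuring from the bottom-left corner of the bounding box.
Web: 14 × 160, A = 2 240 mm², x = 7 mm, Ī = 36586.7 mm⁴.
Top flange (beyond web): 41 × 20, A = 820 mm², x = 34.5 mm, Ī = 114 868 mm⁴.
Bottom flange (beyond web): 41 × 20, A = 820 mm², x = 34.5 mm, Ī = 114 868 mm⁴.
Centroid: x̄ = ΣA·x / ΣA = 18.6237 mm.
Transfer each piece to the vertical centroidal axis using Ī + A·d² with d = x − 18.6237:
  web: d = -11.6237 mm → contributes +339 235 mm⁴
  top flange (beyond web): d = 15.8763 mm → contributes +321 555 mm⁴
  bottom flange (beyond web): d = 15.8763 mm → contributes +321 555 mm⁴
Total I = 982 344 mm⁴.

I_yy ≈ 9.823 × 10⁵ mm⁴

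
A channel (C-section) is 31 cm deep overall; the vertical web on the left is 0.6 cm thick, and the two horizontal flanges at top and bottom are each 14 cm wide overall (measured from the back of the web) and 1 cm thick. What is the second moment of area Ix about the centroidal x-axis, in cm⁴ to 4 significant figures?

Ix ≈ 7522 cm⁴

Break the section into simple shapes (no overlaps), measuring from the bottom-left corner of the bounding box.
Web: 0.6 × 31, A = 18.6 cm², y = 15.5 cm, Ī = 1489.55 cm⁴.
Top flange (beyond web): 13.4 × 1, A = 13.4 cm², y = 30.5 cm, Ī = 1.11667 cm⁴.
Bottom flange (beyond web): 13.4 × 1, A = 13.4 cm², y = 0.5 cm, Ī = 1.11667 cm⁴.
By symmetry the centroid is at mid-height, ȳ = 15.5 cm.
Transfer each piece to the centroidal x-axis using Ī + A·d² with d = y − 15.5:
  web: d = 0 cm → contributes +1489.55 cm⁴
  top flange (beyond web): d = 15 cm → contributes +3016.12 cm⁴
  bottom flange (beyond web): d = -15 cm → contributes +3016.12 cm⁴
Total I = 7521.78 cm⁴.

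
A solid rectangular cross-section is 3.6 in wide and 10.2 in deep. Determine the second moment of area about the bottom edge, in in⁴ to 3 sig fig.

The section: 3.6 × 10.2, A = 36.72 in², y = 5.1 in, Ī = 318.36 in⁴.
Transfer it to the bottom edge using Ī + A·d² with d = y − 0:
  the section: d = 5.1 in → contributes +1273.4 in⁴
Total I = 1273.4 in⁴.

I_base ≈ 1270 in⁴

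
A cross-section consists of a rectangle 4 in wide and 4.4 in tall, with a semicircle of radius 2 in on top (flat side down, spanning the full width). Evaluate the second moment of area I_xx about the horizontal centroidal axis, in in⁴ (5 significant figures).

Break the section into simple shapes (no overlaps), measuring from the bottom-left corner of the bounding box.
Rectangular body: 4 × 4.4, A = 17.6 in², y = 2.2 in, Ī = 28.39467 in⁴.
Semicircular cap: semicircle r = 2, A = 6.283185 in², y = 5.248826 in, Ī = 1.756111 in⁴.
Centroid: ȳ = ΣA·y / ΣA = 3.002085 in.
Transfer each piece to the horizontal centroidal axis using Ī + A·d² with d = y − 3.002085:
  rectangular body: d = -0.8020848 in → contributes +39.71745 in⁴
  semicircular cap: d = 2.246742 in → contributes +33.47267 in⁴
Total I = 73.19012 in⁴.

I_xx ≈ 73.190 in⁴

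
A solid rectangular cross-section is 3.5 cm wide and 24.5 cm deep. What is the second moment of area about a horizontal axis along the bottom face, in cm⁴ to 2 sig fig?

The section: 3.5 × 24.5, A = 85.75 cm², y = 12.25 cm, Ī = 4 289 cm⁴.
Transfer it to the base of the section using Ī + A·d² with d = y − 0:
  the section: d = 12.25 cm → contributes +17 157 cm⁴
Total I = 17 157 cm⁴.

I_base ≈ 1.7 × 10⁴ cm⁴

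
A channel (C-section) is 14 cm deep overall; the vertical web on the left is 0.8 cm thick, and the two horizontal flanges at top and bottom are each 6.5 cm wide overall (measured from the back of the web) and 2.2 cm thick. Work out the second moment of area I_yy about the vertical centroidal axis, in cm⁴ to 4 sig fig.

I_yy ≈ 150.3 cm⁴

Split into non-overlapping primitives; take the origin at the lower-left of the bounding box.
Web: 0.8 × 14, A = 11.2 cm², x = 0.4 cm, Ī = 0.597333 cm⁴.
Top flange (beyond web): 5.7 × 2.2, A = 12.54 cm², x = 3.65 cm, Ī = 33.9521 cm⁴.
Bottom flange (beyond web): 5.7 × 2.2, A = 12.54 cm², x = 3.65 cm, Ī = 33.9521 cm⁴.
Centroid: x̄ = ΣA·x / ΣA = 2.64669 cm.
Transfer each piece to the vertical centroidal axis using Ī + A·d² with d = x − 2.64669:
  web: d = -2.24669 cm → contributes +57.1308 cm⁴
  top flange (beyond web): d = 1.00331 cm → contributes +46.5751 cm⁴
  bottom flange (beyond web): d = 1.00331 cm → contributes +46.5751 cm⁴
Total I = 150.281 cm⁴.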